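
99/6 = 33/2  =  16.50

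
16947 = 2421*7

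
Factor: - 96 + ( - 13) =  -109^1 = -109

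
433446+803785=1237231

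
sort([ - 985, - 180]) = [ - 985, - 180]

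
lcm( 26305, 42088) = 210440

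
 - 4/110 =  - 1+53/55  =  -0.04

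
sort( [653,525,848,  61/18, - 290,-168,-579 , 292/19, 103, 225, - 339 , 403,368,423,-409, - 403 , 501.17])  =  [-579, - 409,  -  403, - 339,-290, - 168,61/18,292/19,103, 225, 368,403, 423,501.17 , 525, 653 , 848]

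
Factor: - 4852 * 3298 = -16001896 = -2^3*17^1*97^1 * 1213^1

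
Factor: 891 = 3^4*11^1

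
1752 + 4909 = 6661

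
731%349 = 33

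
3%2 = 1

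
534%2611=534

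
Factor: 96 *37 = 2^5*3^1*37^1 = 3552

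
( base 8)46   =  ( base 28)1a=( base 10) 38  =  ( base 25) 1D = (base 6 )102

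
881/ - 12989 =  - 881/12989=- 0.07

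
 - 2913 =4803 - 7716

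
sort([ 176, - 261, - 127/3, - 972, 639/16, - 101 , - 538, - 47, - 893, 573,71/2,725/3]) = [ - 972, - 893,  -  538, - 261, - 101, - 47, - 127/3, 71/2, 639/16, 176, 725/3,573]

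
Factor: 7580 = 2^2*5^1*379^1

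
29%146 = 29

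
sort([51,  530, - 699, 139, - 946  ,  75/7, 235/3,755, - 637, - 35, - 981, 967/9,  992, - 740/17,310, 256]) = [ - 981, - 946, - 699, - 637, - 740/17, - 35, 75/7,51,235/3, 967/9,139,256, 310, 530,755, 992]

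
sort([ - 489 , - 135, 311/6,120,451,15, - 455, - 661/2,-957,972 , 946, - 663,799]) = [ - 957,-663, - 489, - 455 ,-661/2, - 135,15,311/6, 120,451,799,946,972 ]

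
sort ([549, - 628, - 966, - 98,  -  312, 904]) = [-966 , - 628,- 312, -98, 549, 904] 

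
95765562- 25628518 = 70137044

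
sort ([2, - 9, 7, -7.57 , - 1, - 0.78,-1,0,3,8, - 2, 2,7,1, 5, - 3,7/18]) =[ - 9, -7.57, - 3,  -  2, - 1,  -  1,-0.78,0, 7/18,  1,2, 2, 3,5, 7,7, 8] 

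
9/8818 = 9/8818=0.00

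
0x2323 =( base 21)K87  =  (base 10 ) 8995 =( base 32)8p3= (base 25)E9K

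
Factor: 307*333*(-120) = - 2^3 * 3^3*5^1 * 37^1*307^1 = -12267720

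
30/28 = 1 + 1/14  =  1.07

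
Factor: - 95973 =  - 3^1 *31991^1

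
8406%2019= 330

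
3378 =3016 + 362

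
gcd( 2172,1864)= 4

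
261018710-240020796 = 20997914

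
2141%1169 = 972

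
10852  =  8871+1981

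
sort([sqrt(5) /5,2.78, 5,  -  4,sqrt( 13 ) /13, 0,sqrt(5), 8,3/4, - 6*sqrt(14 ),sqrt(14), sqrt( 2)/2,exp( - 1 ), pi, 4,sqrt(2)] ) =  [-6*sqrt(14), - 4,0  ,  sqrt(13)/13,exp(-1) , sqrt(5)/5,sqrt( 2 )/2, 3/4,sqrt(2),sqrt(5),2.78,pi, sqrt( 14),4,5 , 8 ] 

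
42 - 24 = 18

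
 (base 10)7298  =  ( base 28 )98I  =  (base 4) 1302002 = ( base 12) 4282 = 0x1c82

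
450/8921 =450/8921= 0.05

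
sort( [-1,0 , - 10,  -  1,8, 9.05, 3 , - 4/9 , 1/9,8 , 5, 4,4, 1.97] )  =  [ - 10, -1,  -  1, - 4/9, 0 , 1/9,1.97, 3,4 , 4,5, 8 , 8 , 9.05] 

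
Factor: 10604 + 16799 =27403 = 67^1*409^1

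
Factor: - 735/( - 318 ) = 2^( - 1 )*5^1*7^2*53^( - 1) = 245/106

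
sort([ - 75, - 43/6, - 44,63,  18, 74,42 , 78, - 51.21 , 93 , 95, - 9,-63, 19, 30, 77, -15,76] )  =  [ - 75,- 63 ,-51.21, - 44, - 15 , - 9, - 43/6, 18  ,  19, 30,42, 63, 74  ,  76, 77, 78, 93,95] 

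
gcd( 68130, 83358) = 18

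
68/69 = 68/69 = 0.99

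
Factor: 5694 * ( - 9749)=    -2^1 * 3^1*13^1*73^1*9749^1 = - 55510806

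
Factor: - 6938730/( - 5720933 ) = 2^1*3^3*5^1*31^1*653^( - 1)*829^1 * 8761^( - 1)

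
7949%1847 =561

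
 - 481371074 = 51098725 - 532469799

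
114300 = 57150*2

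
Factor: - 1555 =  - 5^1*311^1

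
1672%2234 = 1672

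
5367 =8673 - 3306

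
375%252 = 123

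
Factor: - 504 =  - 2^3 * 3^2 * 7^1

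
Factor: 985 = 5^1*197^1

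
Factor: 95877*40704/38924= 2^6*3^4*37^(-1 )*53^2* 67^1*263^( - 1) = 975644352/9731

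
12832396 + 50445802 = 63278198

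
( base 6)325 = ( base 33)3Q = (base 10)125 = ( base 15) 85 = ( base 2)1111101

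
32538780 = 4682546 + 27856234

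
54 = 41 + 13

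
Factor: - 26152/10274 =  - 2^2 * 7^1*11^ ( - 1) = - 28/11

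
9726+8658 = 18384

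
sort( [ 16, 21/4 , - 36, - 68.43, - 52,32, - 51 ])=[ - 68.43, - 52,-51 , - 36, 21/4, 16, 32]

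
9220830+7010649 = 16231479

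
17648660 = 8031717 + 9616943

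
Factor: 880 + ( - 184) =2^3*3^1*29^1  =  696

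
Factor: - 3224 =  - 2^3*13^1*31^1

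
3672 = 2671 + 1001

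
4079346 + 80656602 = 84735948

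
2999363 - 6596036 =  - 3596673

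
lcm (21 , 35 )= 105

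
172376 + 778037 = 950413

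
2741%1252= 237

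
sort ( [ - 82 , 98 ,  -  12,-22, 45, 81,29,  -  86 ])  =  [ - 86,  -  82, - 22,-12, 29, 45, 81, 98]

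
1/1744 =1/1744 =0.00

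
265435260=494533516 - 229098256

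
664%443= 221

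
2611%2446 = 165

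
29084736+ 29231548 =58316284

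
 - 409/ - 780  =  409/780 = 0.52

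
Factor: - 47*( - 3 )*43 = 3^1 * 43^1*47^1  =  6063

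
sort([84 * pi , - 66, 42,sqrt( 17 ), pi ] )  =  [ - 66, pi, sqrt( 17 ), 42 , 84*pi ]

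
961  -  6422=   -  5461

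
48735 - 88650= -39915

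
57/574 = 57/574 = 0.10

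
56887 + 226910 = 283797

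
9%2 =1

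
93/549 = 31/183= 0.17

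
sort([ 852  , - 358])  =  [ - 358,  852 ]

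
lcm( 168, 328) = 6888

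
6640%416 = 400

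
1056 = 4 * 264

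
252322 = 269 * 938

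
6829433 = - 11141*( - 613) 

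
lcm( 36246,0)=0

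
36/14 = 2 + 4/7 = 2.57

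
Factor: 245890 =2^1 * 5^1*67^1 * 367^1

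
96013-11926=84087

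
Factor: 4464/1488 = 3 = 3^1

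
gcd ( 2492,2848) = 356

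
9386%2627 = 1505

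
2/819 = 2/819 = 0.00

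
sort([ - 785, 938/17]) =[ - 785 , 938/17 ]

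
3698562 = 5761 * 642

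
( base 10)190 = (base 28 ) 6M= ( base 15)ca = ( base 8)276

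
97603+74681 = 172284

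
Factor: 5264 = 2^4*7^1 * 47^1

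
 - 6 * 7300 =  - 43800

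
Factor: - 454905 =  - 3^2*5^1*11^1*919^1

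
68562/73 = 939 + 15/73= 939.21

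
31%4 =3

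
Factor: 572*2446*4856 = 6794087872 = 2^6*11^1*13^1*607^1*1223^1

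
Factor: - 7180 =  - 2^2*  5^1*359^1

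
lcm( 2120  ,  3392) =16960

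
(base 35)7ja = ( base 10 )9250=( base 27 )CIG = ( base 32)912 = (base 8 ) 22042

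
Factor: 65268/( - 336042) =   -  2^1 * 3^( - 1)*37^1 * 127^( - 1) =-74/381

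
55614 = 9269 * 6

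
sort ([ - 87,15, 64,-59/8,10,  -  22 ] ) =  [ -87, - 22, - 59/8,10, 15, 64]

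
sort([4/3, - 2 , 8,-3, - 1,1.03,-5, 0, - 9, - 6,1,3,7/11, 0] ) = [ - 9  , - 6, - 5 , - 3, - 2, - 1, 0 , 0,7/11, 1, 1.03, 4/3,3, 8]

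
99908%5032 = 4300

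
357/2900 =357/2900=   0.12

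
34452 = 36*957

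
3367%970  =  457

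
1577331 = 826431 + 750900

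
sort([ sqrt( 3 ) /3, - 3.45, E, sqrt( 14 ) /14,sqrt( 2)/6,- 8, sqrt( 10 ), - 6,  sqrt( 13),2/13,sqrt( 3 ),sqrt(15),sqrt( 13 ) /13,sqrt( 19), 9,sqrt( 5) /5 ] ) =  [ - 8,- 6, - 3.45,2/13,sqrt( 2 )/6, sqrt( 14 ) /14, sqrt( 13 )/13, sqrt( 5 )/5,sqrt(3 )/3,sqrt( 3 ),E, sqrt( 10),sqrt( 13),sqrt(15 ), sqrt( 19),  9]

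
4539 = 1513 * 3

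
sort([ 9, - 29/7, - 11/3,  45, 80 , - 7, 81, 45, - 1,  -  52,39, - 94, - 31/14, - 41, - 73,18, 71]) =[- 94, - 73,- 52, - 41, - 7, - 29/7, - 11/3, - 31/14, - 1,9,18, 39, 45,45, 71, 80,81] 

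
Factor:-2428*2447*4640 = - 2^7*5^1*29^1*607^1*2447^1 = - 27567706240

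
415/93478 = 415/93478 = 0.00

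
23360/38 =614 +14/19 = 614.74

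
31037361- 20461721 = 10575640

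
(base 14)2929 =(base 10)7289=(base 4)1301321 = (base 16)1C79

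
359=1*359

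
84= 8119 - 8035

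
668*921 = 615228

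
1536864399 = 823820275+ 713044124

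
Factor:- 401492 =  - 2^2*7^1*13^1*1103^1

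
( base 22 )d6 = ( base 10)292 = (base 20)EC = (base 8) 444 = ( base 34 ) 8K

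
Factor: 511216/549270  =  2^3*3^( - 2)*5^( -1 )*17^( - 1 )*89^1 = 712/765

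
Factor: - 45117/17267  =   - 3^4*31^ ( - 1 ) = -81/31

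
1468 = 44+1424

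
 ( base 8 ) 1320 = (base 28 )pk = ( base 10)720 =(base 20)1g0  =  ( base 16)2D0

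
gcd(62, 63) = 1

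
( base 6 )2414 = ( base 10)586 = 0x24A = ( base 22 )14E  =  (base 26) ME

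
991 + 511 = 1502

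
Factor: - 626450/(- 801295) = 670/857 = 2^1*5^1 * 67^1 * 857^(  -  1) 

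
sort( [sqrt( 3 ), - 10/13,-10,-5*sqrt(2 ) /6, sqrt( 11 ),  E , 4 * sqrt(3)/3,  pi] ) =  [ - 10,-5*sqrt( 2)/6 , -10/13,sqrt(3),4*sqrt ( 3)/3,  E, pi, sqrt ( 11 )]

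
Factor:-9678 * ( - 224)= 2^6*3^1*  7^1 * 1613^1 = 2167872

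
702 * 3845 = 2699190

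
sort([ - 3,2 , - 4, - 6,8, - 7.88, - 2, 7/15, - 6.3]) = [ - 7.88, - 6.3,-6, - 4, - 3, -2,7/15,2, 8 ]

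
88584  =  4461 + 84123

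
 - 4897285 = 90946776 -95844061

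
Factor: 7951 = 7951^1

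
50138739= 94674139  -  44535400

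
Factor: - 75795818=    - 2^1*7^1*5413987^1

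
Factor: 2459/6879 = 3^( - 1 )*2293^(-1 )*2459^1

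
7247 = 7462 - 215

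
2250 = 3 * 750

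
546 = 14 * 39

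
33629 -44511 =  - 10882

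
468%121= 105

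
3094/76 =1547/38 = 40.71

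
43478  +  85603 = 129081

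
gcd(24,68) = 4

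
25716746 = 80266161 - 54549415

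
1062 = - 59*( - 18 )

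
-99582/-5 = 99582/5 = 19916.40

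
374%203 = 171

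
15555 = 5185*3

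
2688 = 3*896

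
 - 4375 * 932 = -4077500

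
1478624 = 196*7544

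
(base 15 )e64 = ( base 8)6254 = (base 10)3244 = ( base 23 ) 631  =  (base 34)2RE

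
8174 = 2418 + 5756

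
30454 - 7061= 23393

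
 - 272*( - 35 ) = 9520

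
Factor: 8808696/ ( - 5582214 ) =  - 2^2* 3^1*11^(-3)*13^1 * 233^ ( - 1)*3137^1= -489372/310123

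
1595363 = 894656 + 700707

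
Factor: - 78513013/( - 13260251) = 47^( -1 ) * 307^( - 1)*919^ ( - 1 ) *6829^1*11497^1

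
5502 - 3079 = 2423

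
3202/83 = 38+48/83 = 38.58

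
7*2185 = 15295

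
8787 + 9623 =18410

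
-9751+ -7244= - 16995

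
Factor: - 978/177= - 2^1*59^( - 1)*163^1 = - 326/59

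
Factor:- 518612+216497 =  - 302115 = - 3^1*5^1*11^1* 1831^1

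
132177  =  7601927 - 7469750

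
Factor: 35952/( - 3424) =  - 21/2= -2^ (  -  1) *3^1*7^1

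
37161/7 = 5308 + 5/7 = 5308.71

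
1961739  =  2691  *729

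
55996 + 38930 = 94926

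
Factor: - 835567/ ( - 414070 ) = 2^(-1)*5^( - 1)*17^1*23^1*47^( - 1)*881^( - 1 )*2137^1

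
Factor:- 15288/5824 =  - 2^( - 3)*3^1*7^1 = - 21/8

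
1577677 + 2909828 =4487505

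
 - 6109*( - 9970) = 60906730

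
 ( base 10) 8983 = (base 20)1293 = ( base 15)29DD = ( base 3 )110022201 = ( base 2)10001100010111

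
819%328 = 163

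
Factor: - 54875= - 5^3* 439^1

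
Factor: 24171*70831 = 3^1*7^1*193^1 * 367^1 *1151^1 = 1712056101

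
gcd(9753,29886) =3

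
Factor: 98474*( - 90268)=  - 2^3*53^1*929^1*22567^1 = -  8889051032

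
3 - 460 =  - 457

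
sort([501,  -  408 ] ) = [ - 408, 501]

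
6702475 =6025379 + 677096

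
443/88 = 443/88 = 5.03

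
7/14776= 7/14776 = 0.00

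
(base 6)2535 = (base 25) 10A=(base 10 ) 635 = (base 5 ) 10020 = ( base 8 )1173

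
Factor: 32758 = 2^1*11^1* 1489^1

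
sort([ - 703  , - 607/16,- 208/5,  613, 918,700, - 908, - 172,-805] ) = [-908, - 805, - 703, - 172, - 208/5, - 607/16,613 , 700, 918]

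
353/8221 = 353/8221 = 0.04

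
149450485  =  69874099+79576386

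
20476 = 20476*1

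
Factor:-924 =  - 2^2*3^1*7^1*11^1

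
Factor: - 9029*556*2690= - 2^3*5^1*139^1*269^1*9029^1=   - 13504133560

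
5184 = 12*432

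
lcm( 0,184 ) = 0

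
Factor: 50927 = 127^1 * 401^1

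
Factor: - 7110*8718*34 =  - 2^3 * 3^3 *5^1*17^1*79^1*1453^1 = -2107489320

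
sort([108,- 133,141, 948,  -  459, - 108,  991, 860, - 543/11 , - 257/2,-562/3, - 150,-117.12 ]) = [-459,  -  562/3, - 150, -133,  -  257/2, - 117.12, - 108,-543/11, 108,141, 860,948, 991]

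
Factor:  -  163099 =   -  43^1*3793^1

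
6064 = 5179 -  - 885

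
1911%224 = 119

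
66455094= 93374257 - 26919163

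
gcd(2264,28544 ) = 8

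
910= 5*182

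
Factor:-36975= - 3^1*5^2*17^1*29^1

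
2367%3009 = 2367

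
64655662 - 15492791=49162871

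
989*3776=3734464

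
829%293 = 243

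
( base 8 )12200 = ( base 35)49X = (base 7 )21205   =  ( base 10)5248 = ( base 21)BIJ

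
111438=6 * 18573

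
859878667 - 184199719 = 675678948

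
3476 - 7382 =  - 3906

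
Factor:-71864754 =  - 2^1*3^1*13^1*241^1*3823^1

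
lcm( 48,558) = 4464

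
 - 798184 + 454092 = -344092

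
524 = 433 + 91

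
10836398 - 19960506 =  - 9124108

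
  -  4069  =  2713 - 6782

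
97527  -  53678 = 43849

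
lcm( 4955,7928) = 39640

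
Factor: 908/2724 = 3^(-1) = 1/3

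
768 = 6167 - 5399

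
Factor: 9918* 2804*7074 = 196728449328 = 2^4*3^5*19^1*29^1*131^1 *701^1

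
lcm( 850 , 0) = 0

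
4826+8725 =13551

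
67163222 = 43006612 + 24156610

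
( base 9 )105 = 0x56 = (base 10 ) 86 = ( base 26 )38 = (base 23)3h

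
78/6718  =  39/3359 =0.01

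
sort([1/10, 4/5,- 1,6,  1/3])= [ - 1,1/10,1/3,4/5,6 ] 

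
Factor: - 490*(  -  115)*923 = 2^1*5^2*7^2*13^1*23^1*71^1 = 52011050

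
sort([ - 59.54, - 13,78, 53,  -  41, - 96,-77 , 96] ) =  [ - 96,-77, - 59.54,-41, - 13, 53, 78,96 ]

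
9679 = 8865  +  814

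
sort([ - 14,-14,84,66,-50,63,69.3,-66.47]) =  [ -66.47, -50, - 14,-14,63,66 , 69.3, 84]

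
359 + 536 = 895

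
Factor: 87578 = 2^1 * 43789^1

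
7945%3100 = 1745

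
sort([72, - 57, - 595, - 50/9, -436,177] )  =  [ - 595, - 436 , - 57, - 50/9,72, 177 ] 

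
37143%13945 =9253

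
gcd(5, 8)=1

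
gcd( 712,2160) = 8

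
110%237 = 110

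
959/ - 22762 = - 1 + 21803/22762=- 0.04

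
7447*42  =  312774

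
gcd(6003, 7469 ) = 1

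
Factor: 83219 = 83219^1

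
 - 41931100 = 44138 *( - 950) 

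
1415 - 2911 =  - 1496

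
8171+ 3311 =11482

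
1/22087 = 1/22087 = 0.00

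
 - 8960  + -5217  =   -14177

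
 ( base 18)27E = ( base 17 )2C6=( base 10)788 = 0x314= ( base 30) q8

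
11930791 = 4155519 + 7775272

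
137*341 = 46717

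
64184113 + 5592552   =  69776665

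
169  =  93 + 76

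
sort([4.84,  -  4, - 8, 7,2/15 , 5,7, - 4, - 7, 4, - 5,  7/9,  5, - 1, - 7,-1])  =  [ - 8, - 7, - 7, - 5, - 4, - 4, - 1, -1,2/15,7/9, 4,4.84,5, 5, 7,7 ]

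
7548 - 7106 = 442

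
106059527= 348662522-242602995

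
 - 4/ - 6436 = 1/1609 = 0.00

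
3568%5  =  3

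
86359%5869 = 4193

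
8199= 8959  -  760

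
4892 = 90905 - 86013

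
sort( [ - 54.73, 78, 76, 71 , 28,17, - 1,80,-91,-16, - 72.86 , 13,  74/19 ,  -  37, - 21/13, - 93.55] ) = [ - 93.55 , - 91, - 72.86,  -  54.73, - 37, - 16, - 21/13, - 1, 74/19, 13,17, 28,71 , 76,78 , 80]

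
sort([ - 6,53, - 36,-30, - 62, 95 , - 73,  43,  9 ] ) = [ -73, - 62, - 36, - 30,-6, 9,43, 53,95 ]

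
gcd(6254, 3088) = 2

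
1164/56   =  20+ 11/14 = 20.79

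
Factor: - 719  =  -719^1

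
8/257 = 8/257 = 0.03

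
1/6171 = 1/6171 = 0.00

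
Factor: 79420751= 2411^1*32941^1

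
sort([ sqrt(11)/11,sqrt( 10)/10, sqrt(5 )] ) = [ sqrt( 11 ) /11,  sqrt ( 10 )/10 , sqrt( 5 ) ]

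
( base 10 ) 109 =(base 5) 414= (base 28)3P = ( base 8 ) 155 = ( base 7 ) 214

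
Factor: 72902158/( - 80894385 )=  - 2^1*3^(  -  2) * 5^( - 1)*7^1 * 11^(-1)*13^ ( - 2)* 967^( - 1) * 1637^1*3181^1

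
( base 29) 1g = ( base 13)36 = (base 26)1j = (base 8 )55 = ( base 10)45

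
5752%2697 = 358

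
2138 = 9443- 7305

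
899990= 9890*91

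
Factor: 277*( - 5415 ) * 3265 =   -  3^1*5^2*19^2*277^1*653^1  =  - 4897353075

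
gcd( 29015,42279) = 829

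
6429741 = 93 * 69137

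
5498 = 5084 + 414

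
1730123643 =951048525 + 779075118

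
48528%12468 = 11124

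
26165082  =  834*31373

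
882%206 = 58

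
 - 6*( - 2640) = 15840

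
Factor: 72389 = 191^1 * 379^1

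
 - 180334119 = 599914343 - 780248462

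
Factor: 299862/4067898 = 49977/677983=3^4*617^1*677983^(- 1)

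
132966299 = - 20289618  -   - 153255917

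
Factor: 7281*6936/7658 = 2^2*3^3*7^(  -  1 )*17^2*547^(-1)*809^1 =25250508/3829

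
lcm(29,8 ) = 232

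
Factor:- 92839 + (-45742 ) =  -138581^1 = - 138581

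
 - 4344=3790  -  8134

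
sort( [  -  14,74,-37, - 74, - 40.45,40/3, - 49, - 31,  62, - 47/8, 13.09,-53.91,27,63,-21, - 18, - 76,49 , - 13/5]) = [  -  76,-74, - 53.91, - 49, - 40.45, - 37, - 31, - 21 , - 18, - 14, - 47/8,-13/5,13.09,40/3,27 , 49, 62, 63,74 ]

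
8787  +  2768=11555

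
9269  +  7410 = 16679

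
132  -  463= - 331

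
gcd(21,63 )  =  21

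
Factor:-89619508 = -2^2 * 11^1*2036807^1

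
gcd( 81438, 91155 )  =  3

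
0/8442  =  0 = 0.00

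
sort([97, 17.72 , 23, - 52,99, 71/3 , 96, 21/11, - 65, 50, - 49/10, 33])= [ - 65, - 52, - 49/10 , 21/11,  17.72 , 23,71/3,33,50 , 96,97 , 99]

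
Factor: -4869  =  -3^2*541^1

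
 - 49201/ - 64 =768 + 49/64 =768.77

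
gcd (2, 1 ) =1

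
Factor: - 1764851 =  - 11^1 * 160441^1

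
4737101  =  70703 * 67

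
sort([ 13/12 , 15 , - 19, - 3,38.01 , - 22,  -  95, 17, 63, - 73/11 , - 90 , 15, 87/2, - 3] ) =[-95,  -  90 ,  -  22, - 19, -73/11, - 3,  -  3,13/12 , 15 , 15, 17 , 38.01 , 87/2,63] 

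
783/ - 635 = -2 + 487/635 = -1.23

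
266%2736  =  266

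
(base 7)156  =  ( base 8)132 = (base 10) 90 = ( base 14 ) 66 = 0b1011010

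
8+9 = 17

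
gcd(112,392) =56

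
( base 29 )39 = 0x60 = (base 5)341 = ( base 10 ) 96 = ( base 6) 240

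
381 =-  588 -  - 969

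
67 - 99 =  - 32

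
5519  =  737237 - 731718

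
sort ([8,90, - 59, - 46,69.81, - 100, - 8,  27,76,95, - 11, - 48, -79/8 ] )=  [ - 100,  -  59 , - 48, - 46, - 11, - 79/8,-8,8,27,69.81,76,90,95 ]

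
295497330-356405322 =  - 60907992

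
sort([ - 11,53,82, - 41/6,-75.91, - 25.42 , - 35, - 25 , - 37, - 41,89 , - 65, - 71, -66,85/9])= [ - 75.91  , - 71, - 66, - 65,  -  41, - 37,- 35, - 25.42 , - 25, - 11,  -  41/6,85/9 , 53, 82 , 89 ]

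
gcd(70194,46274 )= 2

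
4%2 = 0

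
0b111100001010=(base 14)1590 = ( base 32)3OA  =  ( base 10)3850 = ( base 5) 110400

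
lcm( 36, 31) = 1116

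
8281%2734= 79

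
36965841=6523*5667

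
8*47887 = 383096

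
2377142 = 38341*62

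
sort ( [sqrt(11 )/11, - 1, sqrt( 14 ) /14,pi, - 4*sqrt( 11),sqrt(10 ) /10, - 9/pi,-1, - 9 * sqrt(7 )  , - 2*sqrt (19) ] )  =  [ - 9 * sqrt(7), - 4 * sqrt (11), - 2*sqrt( 19 ) , - 9/pi, - 1,-1,sqrt(14 )/14,  sqrt ( 11)/11, sqrt(10)/10, pi ] 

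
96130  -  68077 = 28053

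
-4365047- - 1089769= -3275278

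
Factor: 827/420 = 2^ (  -  2)*3^( - 1) * 5^( - 1 )*7^( - 1)*827^1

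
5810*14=81340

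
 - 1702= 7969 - 9671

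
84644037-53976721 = 30667316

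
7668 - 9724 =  - 2056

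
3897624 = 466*8364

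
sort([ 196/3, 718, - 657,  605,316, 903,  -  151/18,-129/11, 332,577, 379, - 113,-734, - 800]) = [-800, - 734 , - 657, - 113, - 129/11,-151/18,196/3, 316, 332, 379,577, 605, 718, 903 ]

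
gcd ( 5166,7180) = 2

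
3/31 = 3/31 = 0.10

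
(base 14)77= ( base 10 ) 105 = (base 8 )151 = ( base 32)39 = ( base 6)253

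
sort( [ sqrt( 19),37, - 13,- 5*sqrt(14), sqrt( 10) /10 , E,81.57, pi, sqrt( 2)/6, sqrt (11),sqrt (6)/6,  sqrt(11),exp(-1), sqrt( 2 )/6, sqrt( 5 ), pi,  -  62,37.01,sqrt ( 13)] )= [ - 62,-5*sqrt( 14 ), - 13,sqrt( 2)/6,sqrt( 2) /6, sqrt( 10) /10, exp(- 1 ),sqrt( 6)/6, sqrt( 5), E, pi,pi,sqrt( 11 ),sqrt( 11),  sqrt( 13 ), sqrt(19 ),37,37.01, 81.57 ]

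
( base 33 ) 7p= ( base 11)213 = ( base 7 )514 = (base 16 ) 100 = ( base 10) 256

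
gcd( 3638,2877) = 1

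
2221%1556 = 665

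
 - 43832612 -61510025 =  -105342637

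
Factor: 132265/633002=2^(-1) * 5^1*7^1 * 3779^1* 316501^(-1) 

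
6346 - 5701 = 645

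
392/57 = 392/57 = 6.88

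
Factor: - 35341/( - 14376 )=59/24 = 2^( - 3)*3^( - 1 )*59^1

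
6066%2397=1272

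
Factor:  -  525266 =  - 2^1*7^1  *17^1*2207^1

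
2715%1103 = 509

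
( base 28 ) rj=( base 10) 775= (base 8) 1407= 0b1100000111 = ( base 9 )1051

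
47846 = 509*94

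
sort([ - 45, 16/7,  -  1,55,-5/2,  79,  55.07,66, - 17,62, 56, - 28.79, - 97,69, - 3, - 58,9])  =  [ - 97, - 58, - 45,-28.79,-17, - 3,-5/2,-1,  16/7,  9 , 55, 55.07,56,62, 66,69,79 ]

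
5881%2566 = 749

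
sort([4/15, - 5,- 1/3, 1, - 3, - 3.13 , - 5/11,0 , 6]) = [-5, - 3.13, - 3,-5/11, - 1/3,  0, 4/15, 1,  6 ]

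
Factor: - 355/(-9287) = 5^1*37^( - 1)*71^1*251^( - 1) 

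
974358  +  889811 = 1864169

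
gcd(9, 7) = 1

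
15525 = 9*1725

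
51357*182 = 9346974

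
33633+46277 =79910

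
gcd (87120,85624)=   88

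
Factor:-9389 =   -  41^1*229^1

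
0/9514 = 0 = 0.00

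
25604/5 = 5120 +4/5 =5120.80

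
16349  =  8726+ 7623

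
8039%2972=2095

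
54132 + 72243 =126375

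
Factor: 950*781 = 2^1*5^2*11^1 * 19^1*71^1= 741950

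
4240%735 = 565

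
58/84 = 29/42=0.69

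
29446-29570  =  -124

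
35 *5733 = 200655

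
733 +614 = 1347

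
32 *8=256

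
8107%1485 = 682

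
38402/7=5486 = 5486.00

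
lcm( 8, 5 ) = 40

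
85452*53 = 4528956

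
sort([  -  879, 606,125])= [ - 879, 125, 606]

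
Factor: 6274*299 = 2^1 * 13^1*23^1 * 3137^1 = 1875926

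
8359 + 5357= 13716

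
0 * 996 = 0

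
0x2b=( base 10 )43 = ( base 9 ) 47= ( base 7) 61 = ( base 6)111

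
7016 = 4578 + 2438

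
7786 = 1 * 7786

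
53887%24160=5567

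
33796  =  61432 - 27636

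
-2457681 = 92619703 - 95077384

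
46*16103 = 740738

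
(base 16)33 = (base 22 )27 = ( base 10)51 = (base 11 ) 47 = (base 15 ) 36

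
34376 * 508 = 17463008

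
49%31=18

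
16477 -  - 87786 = 104263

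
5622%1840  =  102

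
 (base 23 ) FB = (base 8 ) 544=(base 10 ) 356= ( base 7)1016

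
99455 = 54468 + 44987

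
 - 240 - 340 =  - 580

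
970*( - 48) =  - 46560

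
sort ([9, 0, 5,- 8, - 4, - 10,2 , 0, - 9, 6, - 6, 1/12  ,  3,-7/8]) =[ - 10, - 9, - 8, - 6 , - 4, - 7/8, 0,  0, 1/12, 2, 3 , 5, 6, 9]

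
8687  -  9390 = -703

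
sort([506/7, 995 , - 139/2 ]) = [-139/2,506/7,995]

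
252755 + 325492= 578247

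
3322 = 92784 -89462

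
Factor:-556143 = -3^1*7^1*71^1 * 373^1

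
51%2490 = 51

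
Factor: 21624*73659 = 1592802216  =  2^3*3^2*17^1*43^1  *  53^1 * 571^1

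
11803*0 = 0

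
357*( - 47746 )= -17045322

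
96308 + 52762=149070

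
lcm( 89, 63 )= 5607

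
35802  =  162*221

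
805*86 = 69230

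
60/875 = 12/175 = 0.07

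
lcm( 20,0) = 0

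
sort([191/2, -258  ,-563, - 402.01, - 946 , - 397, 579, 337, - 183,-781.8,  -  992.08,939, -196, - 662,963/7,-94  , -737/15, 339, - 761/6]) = [ -992.08, - 946 ,  -  781.8,- 662, - 563, - 402.01,-397, - 258, -196,-183, - 761/6, - 94, - 737/15, 191/2, 963/7, 337,339,579, 939] 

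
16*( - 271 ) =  - 4336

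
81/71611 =81/71611 = 0.00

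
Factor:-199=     -  199^1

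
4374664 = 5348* 818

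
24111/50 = 24111/50 = 482.22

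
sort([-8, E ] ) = [ - 8, E] 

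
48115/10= 4811 + 1/2 =4811.50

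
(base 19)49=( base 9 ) 104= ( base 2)1010101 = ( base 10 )85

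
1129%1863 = 1129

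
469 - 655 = -186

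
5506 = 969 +4537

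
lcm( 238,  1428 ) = 1428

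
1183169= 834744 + 348425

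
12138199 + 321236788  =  333374987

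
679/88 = 679/88 = 7.72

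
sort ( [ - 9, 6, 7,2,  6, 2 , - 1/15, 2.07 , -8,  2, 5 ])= [ - 9, - 8,- 1/15, 2, 2, 2,2.07, 5, 6,6, 7]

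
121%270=121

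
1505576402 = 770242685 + 735333717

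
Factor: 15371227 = 15371227^1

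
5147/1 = 5147 =5147.00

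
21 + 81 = 102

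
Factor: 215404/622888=157/454 = 2^( - 1)*157^1*227^ (-1 ) 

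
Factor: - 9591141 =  - 3^1*7^1 * 29^1*15749^1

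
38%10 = 8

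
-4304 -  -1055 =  - 3249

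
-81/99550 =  - 81/99550=   - 0.00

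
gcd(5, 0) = 5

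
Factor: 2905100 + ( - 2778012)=2^4 * 13^2 *47^1 =127088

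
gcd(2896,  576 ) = 16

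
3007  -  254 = 2753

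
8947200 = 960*9320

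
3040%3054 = 3040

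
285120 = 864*330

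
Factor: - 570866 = -2^1 * 285433^1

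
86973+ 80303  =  167276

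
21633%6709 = 1506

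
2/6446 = 1/3223 = 0.00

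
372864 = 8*46608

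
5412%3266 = 2146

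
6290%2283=1724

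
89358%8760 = 1758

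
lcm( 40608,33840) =203040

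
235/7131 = 235/7131 = 0.03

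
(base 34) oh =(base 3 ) 1010212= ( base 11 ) 698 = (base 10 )833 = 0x341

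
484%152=28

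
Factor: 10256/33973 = 16/53  =  2^4*53^( - 1)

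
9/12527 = 9/12527 = 0.00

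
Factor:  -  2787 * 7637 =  - 3^1 * 7^1 * 929^1*1091^1 = - 21284319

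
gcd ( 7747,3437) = 1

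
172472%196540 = 172472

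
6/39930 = 1/6655=0.00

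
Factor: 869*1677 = 1457313 = 3^1*11^1*13^1*43^1*79^1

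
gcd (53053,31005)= 689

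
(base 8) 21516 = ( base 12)5292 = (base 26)D9G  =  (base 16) 234E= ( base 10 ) 9038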